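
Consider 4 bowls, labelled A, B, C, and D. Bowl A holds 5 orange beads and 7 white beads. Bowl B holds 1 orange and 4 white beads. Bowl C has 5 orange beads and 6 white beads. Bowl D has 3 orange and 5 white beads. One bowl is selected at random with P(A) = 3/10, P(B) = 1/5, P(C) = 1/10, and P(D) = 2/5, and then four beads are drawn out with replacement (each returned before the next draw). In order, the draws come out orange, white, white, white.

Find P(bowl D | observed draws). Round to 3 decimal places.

The likelihood of the observed sequence under each hypothesis: P(data | bowl A) = (5/12)(7/12)(7/12)(7/12) = 0.082706; P(data | bowl B) = (1/5)(4/5)(4/5)(4/5) = 0.1024; P(data | bowl C) = (5/11)(6/11)(6/11)(6/11) = 0.073765; P(data | bowl D) = (3/8)(5/8)(5/8)(5/8) = 0.091553.
Weighting by the prior gives 3/10 · 0.082706 = 0.024812, 1/5 · 0.1024 = 0.02048, 1/10 · 0.073765 = 0.0073765, 2/5 · 0.091553 = 0.036621; summing to 0.08929.
Therefore the posterior P(bowl D | data) = (0.036621) / (0.08929) = 0.41014.

0.410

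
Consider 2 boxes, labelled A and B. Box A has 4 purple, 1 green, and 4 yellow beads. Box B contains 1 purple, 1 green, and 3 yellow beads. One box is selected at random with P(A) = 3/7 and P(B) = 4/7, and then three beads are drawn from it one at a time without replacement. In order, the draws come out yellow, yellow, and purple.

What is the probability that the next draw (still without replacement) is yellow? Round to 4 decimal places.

Under each hypothesis, the probability of the observed sequence is: P(data | box A) = (4/9)(3/8)(4/7) = 2/21; P(data | box B) = (3/5)(2/4)(1/3) = 1/10.
Weighting by the prior gives 3/7 · 2/21 = 2/49, 4/7 · 1/10 = 2/35; with total 24/245.
The posterior is then P(box A | data) = 5/12, P(box B | data) = 7/12.
So P(yellow next | data) = Σ P(yellow next | H) P(H | data) = (1/3)(5/12) + (1/2)(7/12) = 31/72.

0.4306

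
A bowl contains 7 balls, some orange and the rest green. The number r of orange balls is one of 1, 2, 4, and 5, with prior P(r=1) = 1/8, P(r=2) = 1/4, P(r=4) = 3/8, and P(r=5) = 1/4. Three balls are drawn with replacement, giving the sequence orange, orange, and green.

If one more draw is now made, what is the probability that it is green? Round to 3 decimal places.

Compute the likelihood of the observed sequence for each case: P(data | r = 1) = (1/7)(1/7)(6/7) = 0.017493; P(data | r = 2) = (2/7)(2/7)(5/7) = 0.058309; P(data | r = 4) = (4/7)(4/7)(3/7) = 0.13994; P(data | r = 5) = (5/7)(5/7)(2/7) = 0.14577.
Weighting by the prior gives 1/8 · 0.017493 = 0.0021866, 1/4 · 0.058309 = 0.014577, 3/8 · 0.13994 = 0.052478, 1/4 · 0.14577 = 0.036443; these sum to 0.10569.
Normalising, the posterior is P(r = 1 | data) = 0.02069, P(r = 2 | data) = 0.13793, P(r = 4 | data) = 0.49655, P(r = 5 | data) = 0.34483.
Averaging over the posterior, P(green next | data) = (6/7)(0.02069) + (5/7)(0.13793) + (3/7)(0.49655) + (2/7)(0.34483) = 0.42759.

0.428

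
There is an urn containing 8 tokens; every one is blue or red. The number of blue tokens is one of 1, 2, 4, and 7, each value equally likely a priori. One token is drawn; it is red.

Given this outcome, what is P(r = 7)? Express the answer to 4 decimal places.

0.0556

For each hypothesis, P(data | H) works out to: P(data | r = 1) = (7/8) = 7/8; P(data | r = 2) = (6/8) = 3/4; P(data | r = 4) = (4/8) = 1/2; P(data | r = 7) = (1/8) = 1/8.
The prior-weighted likelihoods are 1/4 · 7/8 = 7/32, 1/4 · 3/4 = 3/16, 1/4 · 1/2 = 1/8, 1/4 · 1/8 = 1/32; these sum to 9/16.
So P(r = 7 | data) = (1/32) / (9/16) = 1/18.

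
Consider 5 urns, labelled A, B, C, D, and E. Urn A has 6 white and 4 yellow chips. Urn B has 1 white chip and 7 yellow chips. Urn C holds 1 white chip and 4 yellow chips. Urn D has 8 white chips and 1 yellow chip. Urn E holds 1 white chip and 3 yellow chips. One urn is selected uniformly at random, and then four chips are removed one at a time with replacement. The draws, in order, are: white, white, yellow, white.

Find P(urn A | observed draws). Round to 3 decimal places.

0.469

Compute the likelihood of the observed sequence for each case: P(data | urn A) = (6/10)(6/10)(4/10)(6/10) = 0.0864; P(data | urn B) = (1/8)(1/8)(7/8)(1/8) = 0.001709; P(data | urn C) = (1/5)(1/5)(4/5)(1/5) = 0.0064; P(data | urn D) = (8/9)(8/9)(1/9)(8/9) = 0.078037; P(data | urn E) = (1/4)(1/4)(3/4)(1/4) = 0.011719.
The prior-weighted likelihoods are 1/5 · 0.0864 = 0.01728, 1/5 · 0.001709 = 0.0003418, 1/5 · 0.0064 = 0.00128, 1/5 · 0.078037 = 0.015607, 1/5 · 0.011719 = 0.0023437; with total 0.036853.
Therefore the posterior P(urn A | data) = (0.01728) / (0.036853) = 0.46889.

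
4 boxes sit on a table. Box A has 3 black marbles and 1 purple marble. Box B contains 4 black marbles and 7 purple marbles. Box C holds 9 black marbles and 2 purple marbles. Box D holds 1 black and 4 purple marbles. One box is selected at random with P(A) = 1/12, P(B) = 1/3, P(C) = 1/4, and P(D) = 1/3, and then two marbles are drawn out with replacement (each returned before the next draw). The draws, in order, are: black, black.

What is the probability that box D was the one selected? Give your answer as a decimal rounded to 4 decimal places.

0.0491

Compute the likelihood of the observed sequence for each case: P(data | box A) = (3/4)(3/4) = 0.5625; P(data | box B) = (4/11)(4/11) = 0.13223; P(data | box C) = (9/11)(9/11) = 0.66942; P(data | box D) = (1/5)(1/5) = 0.04.
Weighting by the prior gives 1/12 · 0.5625 = 0.046875, 1/3 · 0.13223 = 0.044077, 1/4 · 0.66942 = 0.16736, 1/3 · 0.04 = 0.013333; with total 0.27164.
By Bayes' rule, P(box D | data) = (0.013333) / (0.27164) = 0.049084.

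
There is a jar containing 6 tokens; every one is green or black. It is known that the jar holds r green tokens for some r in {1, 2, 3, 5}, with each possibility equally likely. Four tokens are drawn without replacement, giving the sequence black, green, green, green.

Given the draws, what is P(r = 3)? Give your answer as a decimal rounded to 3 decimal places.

0.231

The likelihood of the observed sequence under each hypothesis: P(data | r = 1) = (5/6)(1/5)(0/4) = 0; P(data | r = 2) = (4/6)(2/5)(1/4)(0/3) = 0; P(data | r = 3) = (3/6)(3/5)(2/4)(1/3) = 1/20; P(data | r = 5) = (1/6)(5/5)(4/4)(3/3) = 1/6.
The prior-weighted likelihoods are 1/4 · 0 = 0, 1/4 · 0 = 0, 1/4 · 1/20 = 1/80, 1/4 · 1/6 = 1/24; with total 13/240.
So P(r = 3 | data) = (1/80) / (13/240) = 3/13.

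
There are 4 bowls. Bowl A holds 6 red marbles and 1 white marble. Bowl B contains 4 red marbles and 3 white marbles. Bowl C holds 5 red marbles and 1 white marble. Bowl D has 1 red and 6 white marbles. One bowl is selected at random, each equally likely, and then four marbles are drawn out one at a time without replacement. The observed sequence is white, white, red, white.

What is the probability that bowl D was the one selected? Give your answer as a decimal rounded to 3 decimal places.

0.833

Compute the likelihood of the observed sequence for each case: P(data | bowl A) = (1/7)(0/6) = 0; P(data | bowl B) = (3/7)(2/6)(4/5)(1/4) = 1/35; P(data | bowl C) = (1/6)(0/5) = 0; P(data | bowl D) = (6/7)(5/6)(1/5)(4/4) = 1/7.
The prior-weighted likelihoods are 1/4 · 0 = 0, 1/4 · 1/35 = 1/140, 1/4 · 0 = 0, 1/4 · 1/7 = 1/28; these sum to 3/70.
By Bayes' rule, P(bowl D | data) = (1/28) / (3/70) = 5/6.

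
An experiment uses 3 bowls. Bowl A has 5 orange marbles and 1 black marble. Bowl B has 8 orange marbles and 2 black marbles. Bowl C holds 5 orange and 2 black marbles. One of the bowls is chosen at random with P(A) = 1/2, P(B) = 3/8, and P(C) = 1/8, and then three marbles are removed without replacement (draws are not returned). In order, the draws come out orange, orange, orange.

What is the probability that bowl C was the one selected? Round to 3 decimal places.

0.078

The likelihood of the observed sequence under each hypothesis: P(data | bowl A) = (5/6)(4/5)(3/4) = 1/2; P(data | bowl B) = (8/10)(7/9)(6/8) = 7/15; P(data | bowl C) = (5/7)(4/6)(3/5) = 2/7.
Multiplying each by its prior: 1/2 · 1/2 = 1/4, 3/8 · 7/15 = 7/40, 1/8 · 2/7 = 1/28; these sum to 129/280.
Therefore the posterior P(bowl C | data) = (1/28) / (129/280) = 10/129.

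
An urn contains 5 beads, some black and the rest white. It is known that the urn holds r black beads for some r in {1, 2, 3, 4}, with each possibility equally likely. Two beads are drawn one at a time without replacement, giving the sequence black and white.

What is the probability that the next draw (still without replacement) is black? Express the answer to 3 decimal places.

0.500

The likelihood of the observed sequence under each hypothesis: P(data | r = 1) = (1/5)(4/4) = 1/5; P(data | r = 2) = (2/5)(3/4) = 3/10; P(data | r = 3) = (3/5)(2/4) = 3/10; P(data | r = 4) = (4/5)(1/4) = 1/5.
The prior-weighted likelihoods are 1/4 · 1/5 = 1/20, 1/4 · 3/10 = 3/40, 1/4 · 3/10 = 3/40, 1/4 · 1/5 = 1/20; summing to 1/4.
Normalising, the posterior is P(r = 1 | data) = 1/5, P(r = 2 | data) = 3/10, P(r = 3 | data) = 3/10, P(r = 4 | data) = 1/5.
So P(black next | data) = Σ P(black next | H) P(H | data) = (0)(1/5) + (1/3)(3/10) + (2/3)(3/10) + (1)(1/5) = 1/2.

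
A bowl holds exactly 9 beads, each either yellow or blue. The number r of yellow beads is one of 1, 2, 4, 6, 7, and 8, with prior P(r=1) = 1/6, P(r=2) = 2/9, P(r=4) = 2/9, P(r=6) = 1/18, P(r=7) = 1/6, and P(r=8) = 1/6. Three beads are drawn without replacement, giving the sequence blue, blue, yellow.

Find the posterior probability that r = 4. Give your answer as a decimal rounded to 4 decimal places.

Compute the likelihood of the observed sequence for each case: P(data | r = 1) = (8/9)(7/8)(1/7) = 0.11111; P(data | r = 2) = (7/9)(6/8)(2/7) = 0.16667; P(data | r = 4) = (5/9)(4/8)(4/7) = 0.15873; P(data | r = 6) = (3/9)(2/8)(6/7) = 0.071429; P(data | r = 7) = (2/9)(1/8)(7/7) = 0.027778; P(data | r = 8) = (1/9)(0/8) = 0.
Weighting by the prior gives 1/6 · 0.11111 = 0.018519, 2/9 · 0.16667 = 0.037037, 2/9 · 0.15873 = 0.035273, 1/18 · 0.071429 = 0.0039683, 1/6 · 0.027778 = 0.0046296, 1/6 · 0 = 0; these sum to 0.099427.
By Bayes' rule, P(r = 4 | data) = (0.035273) / (0.099427) = 0.35477.

0.3548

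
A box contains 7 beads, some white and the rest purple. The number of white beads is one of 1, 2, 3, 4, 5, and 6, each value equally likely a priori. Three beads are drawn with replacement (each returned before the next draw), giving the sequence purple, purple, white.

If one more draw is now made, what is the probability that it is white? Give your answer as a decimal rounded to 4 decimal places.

0.4082

The likelihood of the observed sequence under each hypothesis: P(data | r = 1) = (6/7)(6/7)(1/7) = 0.10496; P(data | r = 2) = (5/7)(5/7)(2/7) = 0.14577; P(data | r = 3) = (4/7)(4/7)(3/7) = 0.13994; P(data | r = 4) = (3/7)(3/7)(4/7) = 0.10496; P(data | r = 5) = (2/7)(2/7)(5/7) = 0.058309; P(data | r = 6) = (1/7)(1/7)(6/7) = 0.017493.
The prior-weighted likelihoods are 1/6 · 0.10496 = 0.017493, 1/6 · 0.14577 = 0.024295, 1/6 · 0.13994 = 0.023324, 1/6 · 0.10496 = 0.017493, 1/6 · 0.058309 = 0.0097182, 1/6 · 0.017493 = 0.0029155; these sum to 0.095238.
Dividing through by the total gives posterior P(r = 1 | data) = 0.18367, P(r = 2 | data) = 0.2551, P(r = 3 | data) = 0.2449, P(r = 4 | data) = 0.18367, P(r = 5 | data) = 0.10204, P(r = 6 | data) = 0.030612.
Averaging over the posterior, P(white next | data) = (1/7)(0.18367) + (2/7)(0.2551) + (3/7)(0.2449) + (4/7)(0.18367) + (5/7)(0.10204) + (6/7)(0.030612) = 0.40816.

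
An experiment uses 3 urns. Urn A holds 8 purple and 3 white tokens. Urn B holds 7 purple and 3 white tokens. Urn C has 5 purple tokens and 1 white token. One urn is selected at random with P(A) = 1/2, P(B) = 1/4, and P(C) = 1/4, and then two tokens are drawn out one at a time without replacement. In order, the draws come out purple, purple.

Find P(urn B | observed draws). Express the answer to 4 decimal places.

0.2169

Under each hypothesis, the probability of the observed sequence is: P(data | urn A) = (8/11)(7/10) = 28/55; P(data | urn B) = (7/10)(6/9) = 7/15; P(data | urn C) = (5/6)(4/5) = 2/3.
Weighting by the prior gives 1/2 · 28/55 = 14/55, 1/4 · 7/15 = 7/60, 1/4 · 2/3 = 1/6; these sum to 71/132.
Therefore the posterior P(urn B | data) = (7/60) / (71/132) = 77/355.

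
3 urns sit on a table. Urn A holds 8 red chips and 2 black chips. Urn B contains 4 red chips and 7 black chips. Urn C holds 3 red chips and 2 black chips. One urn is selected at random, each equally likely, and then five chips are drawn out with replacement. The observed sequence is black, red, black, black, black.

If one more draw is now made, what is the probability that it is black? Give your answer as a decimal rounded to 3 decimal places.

For each hypothesis, P(data | H) works out to: P(data | urn A) = (2/10)(8/10)(2/10)(2/10)(2/10) = 0.00128; P(data | urn B) = (7/11)(4/11)(7/11)(7/11)(7/11) = 0.059633; P(data | urn C) = (2/5)(3/5)(2/5)(2/5)(2/5) = 0.01536.
The prior-weighted likelihoods are 1/3 · 0.00128 = 0.00042667, 1/3 · 0.059633 = 0.019878, 1/3 · 0.01536 = 0.00512; with total 0.025424.
The posterior is then P(urn A | data) = 0.016782, P(urn B | data) = 0.78184, P(urn C | data) = 0.20138.
So P(black next | data) = Σ P(black next | H) P(H | data) = (1/5)(0.016782) + (7/11)(0.78184) + (2/5)(0.20138) = 0.58144.

0.581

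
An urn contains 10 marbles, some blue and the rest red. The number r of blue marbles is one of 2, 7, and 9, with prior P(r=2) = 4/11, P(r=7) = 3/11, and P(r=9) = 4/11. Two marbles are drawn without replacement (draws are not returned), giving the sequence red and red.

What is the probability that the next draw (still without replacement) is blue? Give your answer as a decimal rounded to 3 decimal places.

0.296

Under each hypothesis, the probability of the observed sequence is: P(data | r = 2) = (8/10)(7/9) = 28/45; P(data | r = 7) = (3/10)(2/9) = 1/15; P(data | r = 9) = (1/10)(0/9) = 0.
Weighting by the prior gives 4/11 · 28/45 = 112/495, 3/11 · 1/15 = 1/55, 4/11 · 0 = 0; with total 11/45.
Dividing through by the total gives posterior P(r = 2 | data) = 112/121, P(r = 7 | data) = 9/121, P(r = 9 | data) = 0.
The predictive probability is P(blue next | data) = (1/4)(112/121) + (7/8)(9/121) = 287/968.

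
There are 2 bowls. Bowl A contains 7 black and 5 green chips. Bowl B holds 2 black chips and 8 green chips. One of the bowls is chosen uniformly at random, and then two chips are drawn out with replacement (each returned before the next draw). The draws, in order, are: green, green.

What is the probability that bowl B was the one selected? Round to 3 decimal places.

0.787

Under each hypothesis, the probability of the observed sequence is: P(data | bowl A) = (5/12)(5/12) = 0.17361; P(data | bowl B) = (8/10)(8/10) = 0.64.
The prior-weighted likelihoods are 1/2 · 0.17361 = 0.086806, 1/2 · 0.64 = 0.32; summing to 0.40681.
Therefore the posterior P(bowl B | data) = (0.32) / (0.40681) = 0.78662.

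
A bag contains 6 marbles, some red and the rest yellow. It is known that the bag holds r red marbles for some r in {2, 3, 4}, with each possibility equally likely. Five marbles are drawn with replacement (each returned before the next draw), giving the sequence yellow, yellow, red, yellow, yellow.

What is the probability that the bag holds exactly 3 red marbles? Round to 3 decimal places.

For each hypothesis, P(data | H) works out to: P(data | r = 2) = (4/6)(4/6)(2/6)(4/6)(4/6) = 0.065844; P(data | r = 3) = (3/6)(3/6)(3/6)(3/6)(3/6) = 0.03125; P(data | r = 4) = (2/6)(2/6)(4/6)(2/6)(2/6) = 0.0082305.
Weighting by the prior gives 1/3 · 0.065844 = 0.021948, 1/3 · 0.03125 = 0.010417, 1/3 · 0.0082305 = 0.0027435; with total 0.035108.
So P(r = 3 | data) = (0.010417) / (0.035108) = 0.2967.

0.297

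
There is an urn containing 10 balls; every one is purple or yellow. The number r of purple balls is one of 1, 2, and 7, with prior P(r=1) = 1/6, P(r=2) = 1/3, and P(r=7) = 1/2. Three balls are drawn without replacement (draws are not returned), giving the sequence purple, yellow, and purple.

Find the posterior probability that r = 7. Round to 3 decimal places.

Under each hypothesis, the probability of the observed sequence is: P(data | r = 1) = (1/10)(9/9)(0/8) = 0; P(data | r = 2) = (2/10)(8/9)(1/8) = 1/45; P(data | r = 7) = (7/10)(3/9)(6/8) = 7/40.
Multiplying each by its prior: 1/6 · 0 = 0, 1/3 · 1/45 = 1/135, 1/2 · 7/40 = 7/80; summing to 41/432.
Hence P(r = 7 | data) = (7/80) / (41/432) = 189/205.

0.922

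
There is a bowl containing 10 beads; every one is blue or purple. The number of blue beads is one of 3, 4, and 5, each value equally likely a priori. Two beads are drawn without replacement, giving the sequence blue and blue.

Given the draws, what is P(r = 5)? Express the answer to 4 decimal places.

Under each hypothesis, the probability of the observed sequence is: P(data | r = 3) = (3/10)(2/9) = 1/15; P(data | r = 4) = (4/10)(3/9) = 2/15; P(data | r = 5) = (5/10)(4/9) = 2/9.
Multiplying each by its prior: 1/3 · 1/15 = 1/45, 1/3 · 2/15 = 2/45, 1/3 · 2/9 = 2/27; these sum to 19/135.
Therefore the posterior P(r = 5 | data) = (2/27) / (19/135) = 10/19.

0.5263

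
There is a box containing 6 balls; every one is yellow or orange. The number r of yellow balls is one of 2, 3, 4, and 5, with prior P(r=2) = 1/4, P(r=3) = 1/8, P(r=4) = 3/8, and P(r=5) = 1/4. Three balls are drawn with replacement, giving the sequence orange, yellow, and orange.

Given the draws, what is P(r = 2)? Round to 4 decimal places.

Compute the likelihood of the observed sequence for each case: P(data | r = 2) = (4/6)(2/6)(4/6) = 0.14815; P(data | r = 3) = (3/6)(3/6)(3/6) = 0.125; P(data | r = 4) = (2/6)(4/6)(2/6) = 0.074074; P(data | r = 5) = (1/6)(5/6)(1/6) = 0.023148.
The prior-weighted likelihoods are 1/4 · 0.14815 = 0.037037, 1/8 · 0.125 = 0.015625, 3/8 · 0.074074 = 0.027778, 1/4 · 0.023148 = 0.005787; these sum to 0.086227.
Therefore the posterior P(r = 2 | data) = (0.037037) / (0.086227) = 0.42953.

0.4295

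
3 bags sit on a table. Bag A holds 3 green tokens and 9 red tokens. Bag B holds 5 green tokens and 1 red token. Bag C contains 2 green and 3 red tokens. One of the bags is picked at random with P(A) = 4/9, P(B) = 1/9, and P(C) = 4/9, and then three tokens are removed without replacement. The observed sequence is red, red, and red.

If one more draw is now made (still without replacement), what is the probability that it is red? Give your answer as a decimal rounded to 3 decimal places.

The likelihood of the observed sequence under each hypothesis: P(data | bag A) = (9/12)(8/11)(7/10) = 21/55; P(data | bag B) = (1/6)(0/5) = 0; P(data | bag C) = (3/5)(2/4)(1/3) = 1/10.
Multiplying each by its prior: 4/9 · 21/55 = 28/165, 1/9 · 0 = 0, 4/9 · 1/10 = 2/45; summing to 106/495.
Dividing through by the total gives posterior P(bag A | data) = 42/53, P(bag B | data) = 0, P(bag C | data) = 11/53.
The predictive probability is P(red next | data) = (2/3)(42/53) + (0)(11/53) = 28/53.

0.528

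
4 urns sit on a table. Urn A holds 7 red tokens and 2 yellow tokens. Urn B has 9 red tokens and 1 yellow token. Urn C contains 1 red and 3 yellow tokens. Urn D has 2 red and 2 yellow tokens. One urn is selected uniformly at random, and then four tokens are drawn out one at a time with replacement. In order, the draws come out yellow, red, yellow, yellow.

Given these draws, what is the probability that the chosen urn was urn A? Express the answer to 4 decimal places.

Compute the likelihood of the observed sequence for each case: P(data | urn A) = (2/9)(7/9)(2/9)(2/9) = 0.0085353; P(data | urn B) = (1/10)(9/10)(1/10)(1/10) = 0.0009; P(data | urn C) = (3/4)(1/4)(3/4)(3/4) = 0.10547; P(data | urn D) = (2/4)(2/4)(2/4)(2/4) = 0.0625.
Weighting by the prior gives 1/4 · 0.0085353 = 0.0021338, 1/4 · 0.0009 = 0.000225, 1/4 · 0.10547 = 0.026367, 1/4 · 0.0625 = 0.015625; with total 0.044351.
By Bayes' rule, P(urn A | data) = (0.0021338) / (0.044351) = 0.048112.

0.0481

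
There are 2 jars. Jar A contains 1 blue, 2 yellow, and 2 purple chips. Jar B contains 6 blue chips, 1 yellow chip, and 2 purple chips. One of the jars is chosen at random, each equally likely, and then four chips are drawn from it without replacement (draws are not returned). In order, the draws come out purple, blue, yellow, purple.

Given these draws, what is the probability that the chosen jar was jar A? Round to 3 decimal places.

For each hypothesis, P(data | H) works out to: P(data | jar A) = (2/5)(1/4)(2/3)(1/2) = 0.033333; P(data | jar B) = (2/9)(6/8)(1/7)(1/6) = 0.0039683.
The prior-weighted likelihoods are 1/2 · 0.033333 = 0.016667, 1/2 · 0.0039683 = 0.0019841; summing to 0.018651.
Therefore the posterior P(jar A | data) = (0.016667) / (0.018651) = 0.89362.

0.894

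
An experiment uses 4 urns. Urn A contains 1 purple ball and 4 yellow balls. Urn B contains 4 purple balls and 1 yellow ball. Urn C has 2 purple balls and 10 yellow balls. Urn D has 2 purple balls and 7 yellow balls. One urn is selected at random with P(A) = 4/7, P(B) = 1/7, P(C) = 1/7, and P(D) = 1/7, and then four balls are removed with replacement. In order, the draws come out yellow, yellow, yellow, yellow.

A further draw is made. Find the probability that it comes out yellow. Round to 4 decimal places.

The likelihood of the observed sequence under each hypothesis: P(data | urn A) = (4/5)(4/5)(4/5)(4/5) = 0.4096; P(data | urn B) = (1/5)(1/5)(1/5)(1/5) = 0.0016; P(data | urn C) = (10/12)(10/12)(10/12)(10/12) = 0.48225; P(data | urn D) = (7/9)(7/9)(7/9)(7/9) = 0.36595.
Weighting by the prior gives 4/7 · 0.4096 = 0.23406, 1/7 · 0.0016 = 0.00022857, 1/7 · 0.48225 = 0.068893, 1/7 · 0.36595 = 0.052279; with total 0.35546.
Normalising, the posterior is P(urn A | data) = 0.65847, P(urn B | data) = 0.00064303, P(urn C | data) = 0.19382, P(urn D | data) = 0.14707.
Averaging over the posterior, P(yellow next | data) = (4/5)(0.65847) + (1/5)(0.00064303) + (5/6)(0.19382) + (7/9)(0.14707) = 0.80281.

0.8028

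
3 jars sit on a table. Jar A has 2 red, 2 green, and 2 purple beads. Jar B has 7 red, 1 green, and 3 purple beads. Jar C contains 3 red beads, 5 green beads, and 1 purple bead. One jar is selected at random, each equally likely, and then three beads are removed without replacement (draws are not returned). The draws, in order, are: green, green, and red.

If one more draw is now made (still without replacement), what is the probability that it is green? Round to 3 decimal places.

The likelihood of the observed sequence under each hypothesis: P(data | jar A) = (2/6)(1/5)(2/4) = 1/30; P(data | jar B) = (1/11)(0/10) = 0; P(data | jar C) = (5/9)(4/8)(3/7) = 5/42.
Multiplying each by its prior: 1/3 · 1/30 = 1/90, 1/3 · 0 = 0, 1/3 · 5/42 = 5/126; these sum to 16/315.
Dividing through by the total gives posterior P(jar A | data) = 7/32, P(jar B | data) = 0, P(jar C | data) = 25/32.
The predictive probability is P(green next | data) = (0)(7/32) + (1/2)(25/32) = 25/64.

0.391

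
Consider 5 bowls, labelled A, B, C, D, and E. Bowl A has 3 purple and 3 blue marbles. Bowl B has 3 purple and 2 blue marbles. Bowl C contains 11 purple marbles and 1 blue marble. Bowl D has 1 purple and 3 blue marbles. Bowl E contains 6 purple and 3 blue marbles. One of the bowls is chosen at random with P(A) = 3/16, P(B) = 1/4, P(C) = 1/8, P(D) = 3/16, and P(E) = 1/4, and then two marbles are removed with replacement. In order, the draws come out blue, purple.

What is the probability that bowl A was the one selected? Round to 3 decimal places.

0.226

Under each hypothesis, the probability of the observed sequence is: P(data | bowl A) = (3/6)(3/6) = 0.25; P(data | bowl B) = (2/5)(3/5) = 0.24; P(data | bowl C) = (1/12)(11/12) = 0.076389; P(data | bowl D) = (3/4)(1/4) = 0.1875; P(data | bowl E) = (3/9)(6/9) = 0.22222.
Multiplying each by its prior: 3/16 · 0.25 = 0.046875, 1/4 · 0.24 = 0.06, 1/8 · 0.076389 = 0.0095486, 3/16 · 0.1875 = 0.035156, 1/4 · 0.22222 = 0.055556; with total 0.20714.
So P(bowl A | data) = (0.046875) / (0.20714) = 0.2263.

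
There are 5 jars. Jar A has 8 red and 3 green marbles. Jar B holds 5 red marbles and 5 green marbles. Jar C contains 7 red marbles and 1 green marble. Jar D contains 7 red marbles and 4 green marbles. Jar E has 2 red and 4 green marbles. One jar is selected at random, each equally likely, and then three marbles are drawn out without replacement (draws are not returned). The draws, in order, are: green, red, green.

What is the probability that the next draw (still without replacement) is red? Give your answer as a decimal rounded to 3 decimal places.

0.534

For each hypothesis, P(data | H) works out to: P(data | jar A) = (3/11)(8/10)(2/9) = 8/165; P(data | jar B) = (5/10)(5/9)(4/8) = 5/36; P(data | jar C) = (1/8)(7/7)(0/6) = 0; P(data | jar D) = (4/11)(7/10)(3/9) = 14/165; P(data | jar E) = (4/6)(2/5)(3/4) = 1/5.
Weighting by the prior gives 1/5 · 8/165 = 8/825, 1/5 · 5/36 = 1/36, 1/5 · 0 = 0, 1/5 · 14/165 = 14/825, 1/5 · 1/5 = 1/25; with total 17/180.
Dividing through by the total gives posterior P(jar A | data) = 0.10267, P(jar B | data) = 0.29412, P(jar C | data) = 0, P(jar D | data) = 0.17968, P(jar E | data) = 0.42353.
Averaging over the posterior, P(red next | data) = (7/8)(0.10267) + (4/7)(0.29412) + (3/4)(0.17968) + (1/3)(0.42353) = 0.53384.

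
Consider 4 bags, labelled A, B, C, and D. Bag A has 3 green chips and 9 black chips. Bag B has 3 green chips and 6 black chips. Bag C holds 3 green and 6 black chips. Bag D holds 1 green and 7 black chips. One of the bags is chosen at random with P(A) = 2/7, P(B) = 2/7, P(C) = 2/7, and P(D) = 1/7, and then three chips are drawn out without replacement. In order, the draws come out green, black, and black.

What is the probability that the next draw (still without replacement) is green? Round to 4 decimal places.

0.2664

For each hypothesis, P(data | H) works out to: P(data | bag A) = (3/12)(9/11)(8/10) = 0.16364; P(data | bag B) = (3/9)(6/8)(5/7) = 0.17857; P(data | bag C) = (3/9)(6/8)(5/7) = 0.17857; P(data | bag D) = (1/8)(7/7)(6/6) = 0.125.
Multiplying each by its prior: 2/7 · 0.16364 = 0.046753, 2/7 · 0.17857 = 0.05102, 2/7 · 0.17857 = 0.05102, 1/7 · 0.125 = 0.017857; these sum to 0.16665.
Normalising, the posterior is P(bag A | data) = 0.28055, P(bag B | data) = 0.30615, P(bag C | data) = 0.30615, P(bag D | data) = 0.10715.
So P(green next | data) = Σ P(green next | H) P(H | data) = (2/9)(0.28055) + (1/3)(0.30615) + (1/3)(0.30615) + (0)(0.10715) = 0.26644.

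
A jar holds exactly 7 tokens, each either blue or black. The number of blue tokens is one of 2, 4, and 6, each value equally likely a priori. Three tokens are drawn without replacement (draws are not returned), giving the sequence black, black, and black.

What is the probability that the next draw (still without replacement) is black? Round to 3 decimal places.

The likelihood of the observed sequence under each hypothesis: P(data | r = 2) = (5/7)(4/6)(3/5) = 2/7; P(data | r = 4) = (3/7)(2/6)(1/5) = 1/35; P(data | r = 6) = (1/7)(0/6) = 0.
Weighting by the prior gives 1/3 · 2/7 = 2/21, 1/3 · 1/35 = 1/105, 1/3 · 0 = 0; these sum to 11/105.
Normalising, the posterior is P(r = 2 | data) = 10/11, P(r = 4 | data) = 1/11, P(r = 6 | data) = 0.
The predictive probability is P(black next | data) = (1/2)(10/11) + (0)(1/11) = 5/11.

0.455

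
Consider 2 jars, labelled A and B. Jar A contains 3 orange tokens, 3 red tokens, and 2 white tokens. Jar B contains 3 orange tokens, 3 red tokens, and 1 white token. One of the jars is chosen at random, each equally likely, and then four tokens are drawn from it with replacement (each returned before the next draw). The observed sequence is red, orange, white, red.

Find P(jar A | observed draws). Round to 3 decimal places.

The likelihood of the observed sequence under each hypothesis: P(data | jar A) = (3/8)(3/8)(2/8)(3/8) = 0.013184; P(data | jar B) = (3/7)(3/7)(1/7)(3/7) = 0.011245.
Weighting by the prior gives 1/2 · 0.013184 = 0.0065918, 1/2 · 0.011245 = 0.0056227; with total 0.012214.
By Bayes' rule, P(jar A | data) = (0.0065918) / (0.012214) = 0.53967.

0.540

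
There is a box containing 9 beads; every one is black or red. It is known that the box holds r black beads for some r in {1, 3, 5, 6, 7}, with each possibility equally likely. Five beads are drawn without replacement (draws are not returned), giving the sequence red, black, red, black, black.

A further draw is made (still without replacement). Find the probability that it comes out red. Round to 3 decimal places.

0.353

Under each hypothesis, the probability of the observed sequence is: P(data | r = 1) = (8/9)(1/8)(7/7)(0/6) = 0; P(data | r = 3) = (6/9)(3/8)(5/7)(2/6)(1/5) = 1/84; P(data | r = 5) = (4/9)(5/8)(3/7)(4/6)(3/5) = 1/21; P(data | r = 6) = (3/9)(6/8)(2/7)(5/6)(4/5) = 1/21; P(data | r = 7) = (2/9)(7/8)(1/7)(6/6)(5/5) = 1/36.
Multiplying each by its prior: 1/5 · 0 = 0, 1/5 · 1/84 = 1/420, 1/5 · 1/21 = 1/105, 1/5 · 1/21 = 1/105, 1/5 · 1/36 = 1/180; these sum to 17/630.
Normalising, the posterior is P(r = 1 | data) = 0, P(r = 3 | data) = 3/34, P(r = 5 | data) = 6/17, P(r = 6 | data) = 6/17, P(r = 7 | data) = 7/34.
So P(red next | data) = Σ P(red next | H) P(H | data) = (1)(3/34) + (1/2)(6/17) + (1/4)(6/17) + (0)(7/34) = 6/17.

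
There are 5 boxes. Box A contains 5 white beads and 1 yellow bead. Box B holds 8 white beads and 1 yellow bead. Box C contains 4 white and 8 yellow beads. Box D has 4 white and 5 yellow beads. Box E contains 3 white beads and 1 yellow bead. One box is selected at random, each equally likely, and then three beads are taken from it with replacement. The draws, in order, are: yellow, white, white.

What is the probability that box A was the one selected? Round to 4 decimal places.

0.2192

Under each hypothesis, the probability of the observed sequence is: P(data | box A) = (1/6)(5/6)(5/6) = 0.11574; P(data | box B) = (1/9)(8/9)(8/9) = 0.087791; P(data | box C) = (8/12)(4/12)(4/12) = 0.074074; P(data | box D) = (5/9)(4/9)(4/9) = 0.10974; P(data | box E) = (1/4)(3/4)(3/4) = 0.14062.
Multiplying each by its prior: 1/5 · 0.11574 = 0.023148, 1/5 · 0.087791 = 0.017558, 1/5 · 0.074074 = 0.014815, 1/5 · 0.10974 = 0.021948, 1/5 · 0.14062 = 0.028125; with total 0.10559.
Hence P(box A | data) = (0.023148) / (0.10559) = 0.21922.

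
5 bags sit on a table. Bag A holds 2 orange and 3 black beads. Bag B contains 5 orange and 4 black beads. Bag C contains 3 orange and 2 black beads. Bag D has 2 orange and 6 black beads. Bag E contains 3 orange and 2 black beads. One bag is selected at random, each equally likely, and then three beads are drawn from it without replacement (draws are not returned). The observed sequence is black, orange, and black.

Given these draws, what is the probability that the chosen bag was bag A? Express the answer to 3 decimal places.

The likelihood of the observed sequence under each hypothesis: P(data | bag A) = (3/5)(2/4)(2/3) = 0.2; P(data | bag B) = (4/9)(5/8)(3/7) = 0.11905; P(data | bag C) = (2/5)(3/4)(1/3) = 0.1; P(data | bag D) = (6/8)(2/7)(5/6) = 0.17857; P(data | bag E) = (2/5)(3/4)(1/3) = 0.1.
Weighting by the prior gives 1/5 · 0.2 = 0.04, 1/5 · 0.11905 = 0.02381, 1/5 · 0.1 = 0.02, 1/5 · 0.17857 = 0.035714, 1/5 · 0.1 = 0.02; with total 0.13952.
Hence P(bag A | data) = (0.04) / (0.13952) = 0.28669.

0.287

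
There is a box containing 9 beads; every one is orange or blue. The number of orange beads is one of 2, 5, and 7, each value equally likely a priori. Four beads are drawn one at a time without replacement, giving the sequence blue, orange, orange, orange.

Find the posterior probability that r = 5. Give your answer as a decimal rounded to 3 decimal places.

0.364

Compute the likelihood of the observed sequence for each case: P(data | r = 2) = (7/9)(2/8)(1/7)(0/6) = 0; P(data | r = 5) = (4/9)(5/8)(4/7)(3/6) = 5/63; P(data | r = 7) = (2/9)(7/8)(6/7)(5/6) = 5/36.
The prior-weighted likelihoods are 1/3 · 0 = 0, 1/3 · 5/63 = 5/189, 1/3 · 5/36 = 5/108; these sum to 55/756.
By Bayes' rule, P(r = 5 | data) = (5/189) / (55/756) = 4/11.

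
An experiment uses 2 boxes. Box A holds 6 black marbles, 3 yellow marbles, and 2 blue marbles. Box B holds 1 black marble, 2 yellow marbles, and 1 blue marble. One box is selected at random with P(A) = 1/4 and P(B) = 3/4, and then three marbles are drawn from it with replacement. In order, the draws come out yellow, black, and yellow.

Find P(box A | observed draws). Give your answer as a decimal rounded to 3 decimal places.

0.178

Compute the likelihood of the observed sequence for each case: P(data | box A) = (3/11)(6/11)(3/11) = 0.040571; P(data | box B) = (2/4)(1/4)(2/4) = 0.0625.
The prior-weighted likelihoods are 1/4 · 0.040571 = 0.010143, 3/4 · 0.0625 = 0.046875; these sum to 0.057018.
So P(box A | data) = (0.010143) / (0.057018) = 0.17789.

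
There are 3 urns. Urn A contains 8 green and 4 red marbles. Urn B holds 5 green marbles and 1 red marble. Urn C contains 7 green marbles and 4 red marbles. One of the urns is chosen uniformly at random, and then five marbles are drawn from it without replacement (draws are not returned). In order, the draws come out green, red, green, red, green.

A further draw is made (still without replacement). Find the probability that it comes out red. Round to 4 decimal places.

Compute the likelihood of the observed sequence for each case: P(data | urn A) = (8/12)(4/11)(7/10)(3/9)(6/8) = 7/165; P(data | urn B) = (5/6)(1/5)(4/4)(0/3) = 0; P(data | urn C) = (7/11)(4/10)(6/9)(3/8)(5/7) = 1/22.
Multiplying each by its prior: 1/3 · 7/165 = 7/495, 1/3 · 0 = 0, 1/3 · 1/22 = 1/66; with total 29/990.
The posterior is then P(urn A | data) = 14/29, P(urn B | data) = 0, P(urn C | data) = 15/29.
The predictive probability is P(red next | data) = (2/7)(14/29) + (1/3)(15/29) = 9/29.

0.3103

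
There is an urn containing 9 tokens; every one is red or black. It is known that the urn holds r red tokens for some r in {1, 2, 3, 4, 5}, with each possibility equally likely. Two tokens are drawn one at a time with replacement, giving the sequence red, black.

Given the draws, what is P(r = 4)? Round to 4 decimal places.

Compute the likelihood of the observed sequence for each case: P(data | r = 1) = (1/9)(8/9) = 8/81; P(data | r = 2) = (2/9)(7/9) = 14/81; P(data | r = 3) = (3/9)(6/9) = 2/9; P(data | r = 4) = (4/9)(5/9) = 20/81; P(data | r = 5) = (5/9)(4/9) = 20/81.
Weighting by the prior gives 1/5 · 8/81 = 8/405, 1/5 · 14/81 = 14/405, 1/5 · 2/9 = 2/45, 1/5 · 20/81 = 4/81, 1/5 · 20/81 = 4/81; summing to 16/81.
Hence P(r = 4 | data) = (4/81) / (16/81) = 1/4.

0.2500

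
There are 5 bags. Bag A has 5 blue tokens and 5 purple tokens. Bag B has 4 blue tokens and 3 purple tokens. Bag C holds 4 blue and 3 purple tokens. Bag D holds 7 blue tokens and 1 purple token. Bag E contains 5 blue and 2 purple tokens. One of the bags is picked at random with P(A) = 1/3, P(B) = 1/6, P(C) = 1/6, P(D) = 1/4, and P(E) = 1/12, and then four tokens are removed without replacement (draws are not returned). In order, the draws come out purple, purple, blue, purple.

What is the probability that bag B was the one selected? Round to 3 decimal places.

Under each hypothesis, the probability of the observed sequence is: P(data | bag A) = (5/10)(4/9)(5/8)(3/7) = 0.059524; P(data | bag B) = (3/7)(2/6)(4/5)(1/4) = 0.028571; P(data | bag C) = (3/7)(2/6)(4/5)(1/4) = 0.028571; P(data | bag D) = (1/8)(0/7) = 0; P(data | bag E) = (2/7)(1/6)(5/5)(0/4) = 0.
Weighting by the prior gives 1/3 · 0.059524 = 0.019841, 1/6 · 0.028571 = 0.0047619, 1/6 · 0.028571 = 0.0047619, 1/4 · 0 = 0, 1/12 · 0 = 0; these sum to 0.029365.
By Bayes' rule, P(bag B | data) = (0.0047619) / (0.029365) = 0.16216.

0.162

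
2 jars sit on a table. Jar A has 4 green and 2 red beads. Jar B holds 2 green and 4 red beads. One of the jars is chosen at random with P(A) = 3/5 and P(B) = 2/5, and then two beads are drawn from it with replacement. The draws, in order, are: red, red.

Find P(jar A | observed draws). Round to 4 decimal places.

0.2727

Under each hypothesis, the probability of the observed sequence is: P(data | jar A) = (2/6)(2/6) = 1/9; P(data | jar B) = (4/6)(4/6) = 4/9.
Multiplying each by its prior: 3/5 · 1/9 = 1/15, 2/5 · 4/9 = 8/45; summing to 11/45.
So P(jar A | data) = (1/15) / (11/45) = 3/11.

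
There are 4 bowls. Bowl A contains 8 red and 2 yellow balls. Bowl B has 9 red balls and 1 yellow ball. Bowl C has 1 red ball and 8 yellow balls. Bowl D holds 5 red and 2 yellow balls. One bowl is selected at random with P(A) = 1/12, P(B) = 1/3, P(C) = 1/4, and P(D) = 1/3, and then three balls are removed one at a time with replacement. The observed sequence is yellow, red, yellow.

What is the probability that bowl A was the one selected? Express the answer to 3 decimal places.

0.057

For each hypothesis, P(data | H) works out to: P(data | bowl A) = (2/10)(8/10)(2/10) = 0.032; P(data | bowl B) = (1/10)(9/10)(1/10) = 0.009; P(data | bowl C) = (8/9)(1/9)(8/9) = 0.087791; P(data | bowl D) = (2/7)(5/7)(2/7) = 0.058309.
The prior-weighted likelihoods are 1/12 · 0.032 = 0.0026667, 1/3 · 0.009 = 0.003, 1/4 · 0.087791 = 0.021948, 1/3 · 0.058309 = 0.019436; these sum to 0.047051.
Therefore the posterior P(bowl A | data) = (0.0026667) / (0.047051) = 0.056676.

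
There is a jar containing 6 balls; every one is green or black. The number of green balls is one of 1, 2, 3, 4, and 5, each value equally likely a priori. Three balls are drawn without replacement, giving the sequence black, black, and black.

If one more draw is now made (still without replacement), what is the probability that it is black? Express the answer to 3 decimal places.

Under each hypothesis, the probability of the observed sequence is: P(data | r = 1) = (5/6)(4/5)(3/4) = 1/2; P(data | r = 2) = (4/6)(3/5)(2/4) = 1/5; P(data | r = 3) = (3/6)(2/5)(1/4) = 1/20; P(data | r = 4) = (2/6)(1/5)(0/4) = 0; P(data | r = 5) = (1/6)(0/5) = 0.
The prior-weighted likelihoods are 1/5 · 1/2 = 1/10, 1/5 · 1/5 = 1/25, 1/5 · 1/20 = 1/100, 1/5 · 0 = 0, 1/5 · 0 = 0; these sum to 3/20.
Dividing through by the total gives posterior P(r = 1 | data) = 2/3, P(r = 2 | data) = 4/15, P(r = 3 | data) = 1/15, P(r = 4 | data) = 0, P(r = 5 | data) = 0.
So P(black next | data) = Σ P(black next | H) P(H | data) = (2/3)(2/3) + (1/3)(4/15) + (0)(1/15) = 8/15.

0.533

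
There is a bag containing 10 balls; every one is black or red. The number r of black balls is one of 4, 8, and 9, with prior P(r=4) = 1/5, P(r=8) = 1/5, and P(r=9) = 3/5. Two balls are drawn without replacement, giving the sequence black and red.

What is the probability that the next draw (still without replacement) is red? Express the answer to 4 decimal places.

0.2537

For each hypothesis, P(data | H) works out to: P(data | r = 4) = (4/10)(6/9) = 4/15; P(data | r = 8) = (8/10)(2/9) = 8/45; P(data | r = 9) = (9/10)(1/9) = 1/10.
The prior-weighted likelihoods are 1/5 · 4/15 = 4/75, 1/5 · 8/45 = 8/225, 3/5 · 1/10 = 3/50; summing to 67/450.
Normalising, the posterior is P(r = 4 | data) = 24/67, P(r = 8 | data) = 16/67, P(r = 9 | data) = 27/67.
The predictive probability is P(red next | data) = (5/8)(24/67) + (1/8)(16/67) + (0)(27/67) = 17/67.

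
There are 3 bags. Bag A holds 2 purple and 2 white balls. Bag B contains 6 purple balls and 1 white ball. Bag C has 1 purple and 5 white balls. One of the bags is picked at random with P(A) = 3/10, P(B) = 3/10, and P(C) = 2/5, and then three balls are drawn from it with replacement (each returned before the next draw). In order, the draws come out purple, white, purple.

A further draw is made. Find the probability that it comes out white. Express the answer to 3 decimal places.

The likelihood of the observed sequence under each hypothesis: P(data | bag A) = (2/4)(2/4)(2/4) = 0.125; P(data | bag B) = (6/7)(1/7)(6/7) = 0.10496; P(data | bag C) = (1/6)(5/6)(1/6) = 0.023148.
The prior-weighted likelihoods are 3/10 · 0.125 = 0.0375, 3/10 · 0.10496 = 0.031487, 2/5 · 0.023148 = 0.0092593; these sum to 0.078246.
Normalising, the posterior is P(bag A | data) = 0.47926, P(bag B | data) = 0.40241, P(bag C | data) = 0.11834.
Averaging over the posterior, P(white next | data) = (1/2)(0.47926) + (1/7)(0.40241) + (5/6)(0.11834) = 0.39573.

0.396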